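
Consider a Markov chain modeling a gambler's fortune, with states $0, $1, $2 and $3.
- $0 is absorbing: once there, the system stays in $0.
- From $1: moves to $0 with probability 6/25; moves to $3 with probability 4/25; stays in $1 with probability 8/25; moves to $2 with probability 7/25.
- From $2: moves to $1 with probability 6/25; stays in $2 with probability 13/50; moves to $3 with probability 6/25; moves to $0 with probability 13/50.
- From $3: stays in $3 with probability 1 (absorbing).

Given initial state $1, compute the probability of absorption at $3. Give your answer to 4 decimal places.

Let h(s) be the probability of absorption at $3 starting from transient state s. Then h($3) = 1 and h($0) = 0. By first-step analysis:
h($1) = 0.24·0 + 0.32·h($1) + 0.28·h($2) + 0.16·1
h($2) = 0.26·0 + 0.24·h($1) + 0.26·h($2) + 0.24·1
Solving: h($1) = 0.4257, h($2) = 0.4624.
Starting from $1, the probability is 0.4257.

0.4257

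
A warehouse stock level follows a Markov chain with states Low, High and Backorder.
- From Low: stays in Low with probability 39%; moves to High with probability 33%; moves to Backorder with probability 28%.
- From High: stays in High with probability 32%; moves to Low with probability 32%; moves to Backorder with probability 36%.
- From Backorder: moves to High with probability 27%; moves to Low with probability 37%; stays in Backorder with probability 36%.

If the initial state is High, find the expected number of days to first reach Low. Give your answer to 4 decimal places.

Let t(s) be the expected number of days to first reach Low from state s, with t(Low) = 0. Conditioning on the first day:
t(High) = 1 + 0.32·t(High) + 0.36·t(Backorder)
t(Backorder) = 1 + 0.27·t(High) + 0.36·t(Backorder)
Solving: t(High) = 2.9586, t(Backorder) = 2.8107.
Expected days from High to Low: 2.9586.

2.9586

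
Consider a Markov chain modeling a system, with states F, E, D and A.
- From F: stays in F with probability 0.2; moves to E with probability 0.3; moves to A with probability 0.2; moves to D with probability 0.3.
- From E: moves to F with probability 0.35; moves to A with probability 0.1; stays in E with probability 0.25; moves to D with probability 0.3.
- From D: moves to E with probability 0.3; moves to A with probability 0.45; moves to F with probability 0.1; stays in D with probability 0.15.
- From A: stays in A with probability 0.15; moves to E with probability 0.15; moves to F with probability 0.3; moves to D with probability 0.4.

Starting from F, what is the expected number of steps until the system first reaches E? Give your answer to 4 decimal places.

Let t(s) be the expected number of steps to first reach E from state s, with t(E) = 0. Conditioning on the first step:
t(F) = 1 + 0.2·t(F) + 0.3·t(D) + 0.2·t(A)
t(D) = 1 + 0.1·t(F) + 0.15·t(D) + 0.45·t(A)
t(A) = 1 + 0.3·t(F) + 0.4·t(D) + 0.15·t(A)
Solving: t(F) = 3.8269, t(D) = 3.9482, t(A) = 4.3851.
Expected steps from F to E: 3.8269.

3.8269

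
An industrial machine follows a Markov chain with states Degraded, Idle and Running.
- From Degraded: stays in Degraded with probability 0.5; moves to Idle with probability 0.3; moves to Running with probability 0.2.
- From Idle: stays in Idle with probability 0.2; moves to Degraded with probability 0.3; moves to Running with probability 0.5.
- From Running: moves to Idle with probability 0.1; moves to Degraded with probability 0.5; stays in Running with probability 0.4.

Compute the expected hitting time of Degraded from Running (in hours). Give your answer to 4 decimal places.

Let t(s) be the expected number of hours to first reach Degraded from state s, with t(Degraded) = 0. Conditioning on the first hour:
t(Idle) = 1 + 0.2·t(Idle) + 0.5·t(Running)
t(Running) = 1 + 0.1·t(Idle) + 0.4·t(Running)
Solving: t(Idle) = 2.5581, t(Running) = 2.0930.
Expected hours from Running to Degraded: 2.0930.

2.0930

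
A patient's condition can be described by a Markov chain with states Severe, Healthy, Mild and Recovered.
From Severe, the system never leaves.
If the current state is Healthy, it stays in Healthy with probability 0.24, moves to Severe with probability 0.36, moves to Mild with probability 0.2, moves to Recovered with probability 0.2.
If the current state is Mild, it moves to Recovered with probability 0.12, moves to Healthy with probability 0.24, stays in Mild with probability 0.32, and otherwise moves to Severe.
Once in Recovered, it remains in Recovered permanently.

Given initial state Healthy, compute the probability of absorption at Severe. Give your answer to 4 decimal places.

0.6587

Let h(s) be the probability of absorption at Severe starting from transient state s. Then h(Severe) = 1 and h(Recovered) = 0. By first-step analysis:
h(Healthy) = 0.36·1 + 0.24·h(Healthy) + 0.2·h(Mild) + 0.2·0
h(Mild) = 0.32·1 + 0.24·h(Healthy) + 0.32·h(Mild) + 0.12·0
Solving: h(Healthy) = 0.6587, h(Mild) = 0.7031.
Starting from Healthy, the probability is 0.6587.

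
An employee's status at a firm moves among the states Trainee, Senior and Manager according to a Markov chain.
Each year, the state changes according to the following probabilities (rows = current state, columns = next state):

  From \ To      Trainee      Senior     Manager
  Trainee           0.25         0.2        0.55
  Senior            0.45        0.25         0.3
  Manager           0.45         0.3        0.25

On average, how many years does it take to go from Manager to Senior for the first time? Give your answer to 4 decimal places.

3.8095

Let t(s) be the expected number of years to first reach Senior from state s, with t(Senior) = 0. Conditioning on the first year:
t(Trainee) = 1 + 0.25·t(Trainee) + 0.55·t(Manager)
t(Manager) = 1 + 0.45·t(Trainee) + 0.25·t(Manager)
Solving: t(Trainee) = 4.1270, t(Manager) = 3.8095.
Expected years from Manager to Senior: 3.8095.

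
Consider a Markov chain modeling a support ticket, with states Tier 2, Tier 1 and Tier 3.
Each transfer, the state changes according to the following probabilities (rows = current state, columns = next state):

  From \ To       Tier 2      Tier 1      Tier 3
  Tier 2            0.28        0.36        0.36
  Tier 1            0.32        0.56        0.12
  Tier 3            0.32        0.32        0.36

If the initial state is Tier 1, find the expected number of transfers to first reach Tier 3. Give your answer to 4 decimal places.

5.1587

Let t(s) be the expected number of transfers to first reach Tier 3 from state s, with t(Tier 3) = 0. Conditioning on the first transfer:
t(Tier 2) = 1 + 0.28·t(Tier 2) + 0.36·t(Tier 1)
t(Tier 1) = 1 + 0.32·t(Tier 2) + 0.56·t(Tier 1)
Solving: t(Tier 2) = 3.9683, t(Tier 1) = 5.1587.
Expected transfers from Tier 1 to Tier 3: 5.1587.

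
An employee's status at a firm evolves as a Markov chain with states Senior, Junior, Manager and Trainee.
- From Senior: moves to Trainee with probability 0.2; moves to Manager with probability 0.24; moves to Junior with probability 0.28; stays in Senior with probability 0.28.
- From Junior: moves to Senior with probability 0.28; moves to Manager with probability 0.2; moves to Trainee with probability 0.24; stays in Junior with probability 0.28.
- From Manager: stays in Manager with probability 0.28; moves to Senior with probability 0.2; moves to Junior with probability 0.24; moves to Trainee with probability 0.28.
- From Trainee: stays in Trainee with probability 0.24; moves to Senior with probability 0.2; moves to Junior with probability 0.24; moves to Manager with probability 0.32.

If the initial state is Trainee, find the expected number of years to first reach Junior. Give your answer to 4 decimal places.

4.0210

Let t(s) be the expected number of years to first reach Junior from state s, with t(Junior) = 0. Conditioning on the first year:
t(Senior) = 1 + 0.28·t(Senior) + 0.24·t(Manager) + 0.2·t(Trainee)
t(Manager) = 1 + 0.2·t(Senior) + 0.28·t(Manager) + 0.28·t(Trainee)
t(Trainee) = 1 + 0.2·t(Senior) + 0.32·t(Manager) + 0.24·t(Trainee)
Solving: t(Senior) = 3.8462, t(Manager) = 4.0210, t(Trainee) = 4.0210.
Expected years from Trainee to Junior: 4.0210.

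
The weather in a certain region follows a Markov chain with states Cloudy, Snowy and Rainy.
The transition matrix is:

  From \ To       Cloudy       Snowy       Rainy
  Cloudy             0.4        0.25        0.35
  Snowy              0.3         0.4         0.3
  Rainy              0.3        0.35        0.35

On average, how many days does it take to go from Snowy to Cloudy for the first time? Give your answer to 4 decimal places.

3.3333

Let t(s) be the expected number of days to first reach Cloudy from state s, with t(Cloudy) = 0. Conditioning on the first day:
t(Snowy) = 1 + 0.4·t(Snowy) + 0.3·t(Rainy)
t(Rainy) = 1 + 0.35·t(Snowy) + 0.35·t(Rainy)
Solving: t(Snowy) = 3.3333, t(Rainy) = 3.3333.
Expected days from Snowy to Cloudy: 3.3333.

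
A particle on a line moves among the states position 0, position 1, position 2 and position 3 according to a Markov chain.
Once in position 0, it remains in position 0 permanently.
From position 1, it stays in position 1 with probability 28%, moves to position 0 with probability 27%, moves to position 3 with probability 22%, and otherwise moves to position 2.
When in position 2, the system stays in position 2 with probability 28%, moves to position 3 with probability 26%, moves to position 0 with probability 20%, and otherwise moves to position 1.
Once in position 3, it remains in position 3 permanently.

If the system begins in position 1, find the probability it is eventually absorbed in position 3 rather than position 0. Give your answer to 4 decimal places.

Let h(s) be the probability of absorption at position 3 starting from transient state s. Then h(position 3) = 1 and h(position 0) = 0. By first-step analysis:
h(position 1) = 0.27·0 + 0.28·h(position 1) + 0.23·h(position 2) + 0.22·1
h(position 2) = 0.2·0 + 0.26·h(position 1) + 0.28·h(position 2) + 0.26·1
Solving: h(position 1) = 0.4758, h(position 2) = 0.5329.
Starting from position 1, the probability is 0.4758.

0.4758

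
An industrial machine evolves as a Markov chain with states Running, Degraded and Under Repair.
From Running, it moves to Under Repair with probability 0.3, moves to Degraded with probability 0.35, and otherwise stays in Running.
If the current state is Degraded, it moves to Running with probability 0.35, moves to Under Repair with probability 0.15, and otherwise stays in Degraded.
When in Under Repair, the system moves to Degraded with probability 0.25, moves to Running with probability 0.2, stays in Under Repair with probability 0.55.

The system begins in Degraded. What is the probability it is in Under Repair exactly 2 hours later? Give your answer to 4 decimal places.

0.2625

Sum over the intermediate state after 1 hour:
P = P(Degraded→Running)·P(Running→Under Repair) + P(Degraded→Degraded)·P(Degraded→Under Repair) + P(Degraded→Under Repair)·P(Under Repair→Under Repair)
  = 0.35×0.3 + 0.5×0.15 + 0.15×0.55
  = 0.1050 + 0.0750 + 0.0825 = 0.2625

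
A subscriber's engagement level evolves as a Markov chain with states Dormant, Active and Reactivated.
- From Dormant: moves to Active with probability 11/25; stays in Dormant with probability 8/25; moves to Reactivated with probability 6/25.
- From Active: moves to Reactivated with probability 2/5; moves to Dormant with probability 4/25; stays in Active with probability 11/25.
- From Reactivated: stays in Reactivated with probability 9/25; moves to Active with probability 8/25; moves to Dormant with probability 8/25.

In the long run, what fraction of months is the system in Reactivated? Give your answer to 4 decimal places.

0.3452

Let the stationary distribution be π with π = πP and π_1 + π_2 + π_3 = 1.
π_1 = 0.32·π_1 + 0.16·π_2 + 0.32·π_3
π_2 = 0.44·π_1 + 0.44·π_2 + 0.32·π_3
Solving with the normalization constraint gives π = (0.2562, 0.3986, 0.3452).
So the stationary probability of Reactivated is 0.3452.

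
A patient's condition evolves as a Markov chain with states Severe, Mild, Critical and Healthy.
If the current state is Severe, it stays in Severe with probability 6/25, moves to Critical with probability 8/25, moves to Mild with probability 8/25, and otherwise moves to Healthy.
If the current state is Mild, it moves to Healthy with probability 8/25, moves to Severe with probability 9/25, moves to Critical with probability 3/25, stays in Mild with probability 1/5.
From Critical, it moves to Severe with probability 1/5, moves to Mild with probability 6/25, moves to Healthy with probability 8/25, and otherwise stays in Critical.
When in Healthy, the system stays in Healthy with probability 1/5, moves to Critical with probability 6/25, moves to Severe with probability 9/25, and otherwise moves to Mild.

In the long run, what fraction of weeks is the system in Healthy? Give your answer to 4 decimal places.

0.2343

Let the stationary distribution be π with π = πP and π_1 + π_2 + π_3 + π_4 = 1.
π_1 = 0.24·π_1 + 0.36·π_2 + 0.2·π_3 + 0.36·π_4
π_2 = 0.32·π_1 + 0.2·π_2 + 0.24·π_3 + 0.2·π_4
π_3 = 0.32·π_1 + 0.12·π_2 + 0.24·π_3 + 0.24·π_4
Solving with the normalization constraint gives π = (0.2880, 0.2439, 0.2338, 0.2343).
So the stationary probability of Healthy is 0.2343.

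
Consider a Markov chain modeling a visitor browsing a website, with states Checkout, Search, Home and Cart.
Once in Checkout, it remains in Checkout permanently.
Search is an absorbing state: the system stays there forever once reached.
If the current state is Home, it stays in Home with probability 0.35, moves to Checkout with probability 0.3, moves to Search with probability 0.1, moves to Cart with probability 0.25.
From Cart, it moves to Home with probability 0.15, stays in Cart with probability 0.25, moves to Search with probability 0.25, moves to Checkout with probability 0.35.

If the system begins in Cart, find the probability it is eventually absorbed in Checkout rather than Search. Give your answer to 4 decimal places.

Let h(s) be the probability of absorption at Checkout starting from transient state s. Then h(Checkout) = 1 and h(Search) = 0. By first-step analysis:
h(Home) = 0.3·1 + 0.1·0 + 0.35·h(Home) + 0.25·h(Cart)
h(Cart) = 0.35·1 + 0.25·0 + 0.15·h(Home) + 0.25·h(Cart)
Solving: h(Home) = 0.6944, h(Cart) = 0.6056.
Starting from Cart, the probability is 0.6056.

0.6056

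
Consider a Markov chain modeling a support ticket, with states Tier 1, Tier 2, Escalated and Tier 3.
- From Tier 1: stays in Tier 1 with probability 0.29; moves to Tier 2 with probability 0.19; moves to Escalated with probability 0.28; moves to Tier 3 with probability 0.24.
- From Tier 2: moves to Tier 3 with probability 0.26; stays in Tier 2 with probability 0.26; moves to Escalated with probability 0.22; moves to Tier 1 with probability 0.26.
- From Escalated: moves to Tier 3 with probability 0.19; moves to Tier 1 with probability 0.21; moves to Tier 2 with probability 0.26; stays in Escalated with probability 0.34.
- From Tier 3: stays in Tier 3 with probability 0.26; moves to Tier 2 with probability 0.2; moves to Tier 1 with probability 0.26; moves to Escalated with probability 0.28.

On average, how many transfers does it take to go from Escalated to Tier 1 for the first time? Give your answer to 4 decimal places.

Let t(s) be the expected number of transfers to first reach Tier 1 from state s, with t(Tier 1) = 0. Conditioning on the first transfer:
t(Tier 2) = 1 + 0.26·t(Tier 2) + 0.22·t(Escalated) + 0.26·t(Tier 3)
t(Escalated) = 1 + 0.26·t(Tier 2) + 0.34·t(Escalated) + 0.19·t(Tier 3)
t(Tier 3) = 1 + 0.2·t(Tier 2) + 0.28·t(Escalated) + 0.26·t(Tier 3)
Solving: t(Tier 2) = 4.0539, t(Escalated) = 4.2831, t(Tier 3) = 4.0676.
Expected transfers from Escalated to Tier 1: 4.2831.

4.2831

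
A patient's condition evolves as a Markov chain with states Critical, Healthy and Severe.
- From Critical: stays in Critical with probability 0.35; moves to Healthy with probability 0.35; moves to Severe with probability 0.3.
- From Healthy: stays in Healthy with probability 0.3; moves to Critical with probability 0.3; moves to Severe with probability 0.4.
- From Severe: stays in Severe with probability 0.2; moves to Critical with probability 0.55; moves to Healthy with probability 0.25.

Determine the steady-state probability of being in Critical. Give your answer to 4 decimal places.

Let the stationary distribution be π with π = πP and π_1 + π_2 + π_3 = 1.
π_1 = 0.35·π_1 + 0.3·π_2 + 0.55·π_3
π_2 = 0.35·π_1 + 0.3·π_2 + 0.25·π_3
Solving with the normalization constraint gives π = (0.3948, 0.3047, 0.3004).
So the stationary probability of Critical is 0.3948.

0.3948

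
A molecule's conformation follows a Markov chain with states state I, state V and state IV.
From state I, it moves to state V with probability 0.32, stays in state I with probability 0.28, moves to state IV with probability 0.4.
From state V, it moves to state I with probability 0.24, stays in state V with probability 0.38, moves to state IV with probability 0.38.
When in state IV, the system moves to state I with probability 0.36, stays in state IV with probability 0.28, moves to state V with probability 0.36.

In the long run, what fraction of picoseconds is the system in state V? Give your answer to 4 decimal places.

0.3554

Let the stationary distribution be π with π = πP and π_1 + π_2 + π_3 = 1.
π_1 = 0.28·π_1 + 0.24·π_2 + 0.36·π_3
π_2 = 0.32·π_1 + 0.38·π_2 + 0.36·π_3
Solving with the normalization constraint gives π = (0.2938, 0.3554, 0.3508).
So the stationary probability of state V is 0.3554.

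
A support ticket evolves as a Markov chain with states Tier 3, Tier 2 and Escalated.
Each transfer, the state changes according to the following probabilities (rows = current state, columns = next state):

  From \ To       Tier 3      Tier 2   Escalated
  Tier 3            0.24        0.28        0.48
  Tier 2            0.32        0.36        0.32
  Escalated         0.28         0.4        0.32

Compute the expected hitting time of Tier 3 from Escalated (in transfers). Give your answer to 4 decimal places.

Let t(s) be the expected number of transfers to first reach Tier 3 from state s, with t(Tier 3) = 0. Conditioning on the first transfer:
t(Tier 2) = 1 + 0.36·t(Tier 2) + 0.32·t(Escalated)
t(Escalated) = 1 + 0.4·t(Tier 2) + 0.32·t(Escalated)
Solving: t(Tier 2) = 3.2552, t(Escalated) = 3.3854.
Expected transfers from Escalated to Tier 3: 3.3854.

3.3854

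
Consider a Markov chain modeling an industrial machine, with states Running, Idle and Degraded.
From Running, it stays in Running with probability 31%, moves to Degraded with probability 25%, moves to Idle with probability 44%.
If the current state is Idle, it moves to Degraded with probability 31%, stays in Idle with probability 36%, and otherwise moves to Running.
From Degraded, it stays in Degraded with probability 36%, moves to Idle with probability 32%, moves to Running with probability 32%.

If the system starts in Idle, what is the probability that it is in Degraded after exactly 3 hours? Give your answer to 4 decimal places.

Propagate the distribution vector 3 hours from Idle.
After 0 hours: (0.0000, 1.0000, 0.0000)
After 1 hour: (0.3300, 0.3600, 0.3100)
After 2 hours: (0.3203, 0.3740, 0.3057)
After 3 hours: (0.3205, 0.3734, 0.3061)
P(in Degraded after 3 hours) = 0.3061

0.3061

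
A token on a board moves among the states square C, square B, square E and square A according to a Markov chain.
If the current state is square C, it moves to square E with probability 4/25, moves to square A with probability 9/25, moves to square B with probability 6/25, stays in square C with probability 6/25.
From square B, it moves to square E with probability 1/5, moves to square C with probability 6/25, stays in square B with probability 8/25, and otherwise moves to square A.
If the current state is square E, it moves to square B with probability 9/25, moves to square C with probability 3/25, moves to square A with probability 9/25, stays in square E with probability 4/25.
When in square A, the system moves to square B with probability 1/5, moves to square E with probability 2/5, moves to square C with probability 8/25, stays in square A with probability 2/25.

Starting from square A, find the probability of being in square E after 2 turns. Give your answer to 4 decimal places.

0.1872

Propagate the distribution vector 2 turns from square A.
After 0 turns: (0.0000, 0.0000, 0.0000, 1.0000)
After 1 turn: (0.3200, 0.2000, 0.4000, 0.0800)
After 2 turns: (0.1984, 0.3008, 0.1872, 0.3136)
P(in square E after 2 turns) = 0.1872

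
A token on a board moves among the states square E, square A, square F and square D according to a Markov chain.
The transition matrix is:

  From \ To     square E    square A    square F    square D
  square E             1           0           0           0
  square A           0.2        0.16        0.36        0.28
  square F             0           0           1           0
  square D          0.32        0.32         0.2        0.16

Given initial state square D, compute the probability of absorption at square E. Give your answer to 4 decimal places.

Let h(s) be the probability of absorption at square E starting from transient state s. Then h(square E) = 1 and h(square F) = 0. By first-step analysis:
h(square A) = 0.2·1 + 0.16·h(square A) + 0.36·0 + 0.28·h(square D)
h(square D) = 0.32·1 + 0.32·h(square A) + 0.2·0 + 0.16·h(square D)
Solving: h(square A) = 0.4182, h(square D) = 0.5403.
Starting from square D, the probability is 0.5403.

0.5403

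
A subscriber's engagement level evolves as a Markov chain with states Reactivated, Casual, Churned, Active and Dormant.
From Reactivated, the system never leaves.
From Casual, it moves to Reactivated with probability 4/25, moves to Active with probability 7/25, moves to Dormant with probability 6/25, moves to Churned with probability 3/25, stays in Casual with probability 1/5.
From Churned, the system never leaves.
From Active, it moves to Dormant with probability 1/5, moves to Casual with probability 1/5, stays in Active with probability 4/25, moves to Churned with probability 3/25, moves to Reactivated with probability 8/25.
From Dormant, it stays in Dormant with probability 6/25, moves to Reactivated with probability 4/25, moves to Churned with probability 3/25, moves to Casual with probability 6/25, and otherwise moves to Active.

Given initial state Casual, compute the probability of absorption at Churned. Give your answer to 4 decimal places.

Let h(s) be the probability of absorption at Churned starting from transient state s. Then h(Churned) = 1 and h(Reactivated) = 0. By first-step analysis:
h(Casual) = 0.16·0 + 0.2·h(Casual) + 0.12·1 + 0.28·h(Active) + 0.24·h(Dormant)
h(Active) = 0.32·0 + 0.2·h(Casual) + 0.12·1 + 0.16·h(Active) + 0.2·h(Dormant)
h(Dormant) = 0.16·0 + 0.24·h(Casual) + 0.12·1 + 0.24·h(Active) + 0.24·h(Dormant)
Solving: h(Casual) = 0.3765, h(Active) = 0.3227, h(Dormant) = 0.3787.
Starting from Casual, the probability is 0.3765.

0.3765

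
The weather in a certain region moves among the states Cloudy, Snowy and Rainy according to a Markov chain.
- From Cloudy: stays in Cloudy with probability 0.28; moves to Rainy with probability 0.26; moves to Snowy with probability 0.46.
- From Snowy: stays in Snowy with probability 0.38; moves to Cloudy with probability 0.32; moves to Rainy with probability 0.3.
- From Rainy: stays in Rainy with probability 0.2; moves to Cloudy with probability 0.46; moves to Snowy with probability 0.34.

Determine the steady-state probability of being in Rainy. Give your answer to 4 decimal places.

Let the stationary distribution be π with π = πP and π_1 + π_2 + π_3 = 1.
π_1 = 0.28·π_1 + 0.32·π_2 + 0.46·π_3
π_2 = 0.46·π_1 + 0.38·π_2 + 0.34·π_3
Solving with the normalization constraint gives π = (0.3427, 0.3970, 0.2603).
So the stationary probability of Rainy is 0.2603.

0.2603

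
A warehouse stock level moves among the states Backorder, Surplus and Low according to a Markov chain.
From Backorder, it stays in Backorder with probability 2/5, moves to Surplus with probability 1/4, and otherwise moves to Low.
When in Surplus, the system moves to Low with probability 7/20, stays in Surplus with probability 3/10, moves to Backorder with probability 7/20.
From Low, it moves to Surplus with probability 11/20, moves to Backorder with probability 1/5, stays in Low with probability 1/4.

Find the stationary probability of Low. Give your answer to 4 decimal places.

0.3182

Let the stationary distribution be π with π = πP and π_1 + π_2 + π_3 = 1.
π_1 = 0.4·π_1 + 0.35·π_2 + 0.2·π_3
π_2 = 0.25·π_1 + 0.3·π_2 + 0.55·π_3
Solving with the normalization constraint gives π = (0.3182, 0.3636, 0.3182).
So the stationary probability of Low is 0.3182.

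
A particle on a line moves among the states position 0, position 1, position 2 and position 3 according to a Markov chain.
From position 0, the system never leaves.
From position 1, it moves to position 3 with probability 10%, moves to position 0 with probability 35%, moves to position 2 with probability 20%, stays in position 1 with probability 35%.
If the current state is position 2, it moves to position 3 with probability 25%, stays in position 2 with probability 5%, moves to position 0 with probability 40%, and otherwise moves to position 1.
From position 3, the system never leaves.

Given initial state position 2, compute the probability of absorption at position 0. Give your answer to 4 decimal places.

Let h(s) be the probability of absorption at position 0 starting from transient state s. Then h(position 0) = 1 and h(position 3) = 0. By first-step analysis:
h(position 1) = 0.35·1 + 0.35·h(position 1) + 0.2·h(position 2) + 0.1·0
h(position 2) = 0.4·1 + 0.3·h(position 1) + 0.05·h(position 2) + 0.25·0
Solving: h(position 1) = 0.7399, h(position 2) = 0.6547.
Starting from position 2, the probability is 0.6547.

0.6547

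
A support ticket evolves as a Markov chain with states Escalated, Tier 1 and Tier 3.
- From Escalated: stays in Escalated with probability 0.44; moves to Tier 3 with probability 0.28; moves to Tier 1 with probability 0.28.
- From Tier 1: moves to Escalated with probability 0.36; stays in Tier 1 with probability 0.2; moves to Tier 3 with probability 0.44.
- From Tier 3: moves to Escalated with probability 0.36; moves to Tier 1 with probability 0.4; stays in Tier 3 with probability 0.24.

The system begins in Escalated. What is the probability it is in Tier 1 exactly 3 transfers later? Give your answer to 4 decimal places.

0.2943

Propagate the distribution vector 3 transfers from Escalated.
After 0 transfers: (1.0000, 0.0000, 0.0000)
After 1 transfer: (0.4400, 0.2800, 0.2800)
After 2 transfers: (0.3952, 0.2912, 0.3136)
After 3 transfers: (0.3916, 0.2943, 0.3140)
P(in Tier 1 after 3 transfers) = 0.2943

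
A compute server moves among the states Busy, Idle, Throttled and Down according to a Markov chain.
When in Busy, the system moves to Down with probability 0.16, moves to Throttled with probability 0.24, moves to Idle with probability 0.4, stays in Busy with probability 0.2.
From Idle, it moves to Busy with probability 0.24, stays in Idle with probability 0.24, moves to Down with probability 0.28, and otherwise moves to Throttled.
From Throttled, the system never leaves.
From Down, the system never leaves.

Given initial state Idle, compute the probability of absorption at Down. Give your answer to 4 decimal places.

Let h(s) be the probability of absorption at Down starting from transient state s. Then h(Down) = 1 and h(Throttled) = 0. By first-step analysis:
h(Busy) = 0.2·h(Busy) + 0.4·h(Idle) + 0.24·0 + 0.16·1
h(Idle) = 0.24·h(Busy) + 0.24·h(Idle) + 0.24·0 + 0.28·1
Solving: h(Busy) = 0.4563, h(Idle) = 0.5125.
Starting from Idle, the probability is 0.5125.

0.5125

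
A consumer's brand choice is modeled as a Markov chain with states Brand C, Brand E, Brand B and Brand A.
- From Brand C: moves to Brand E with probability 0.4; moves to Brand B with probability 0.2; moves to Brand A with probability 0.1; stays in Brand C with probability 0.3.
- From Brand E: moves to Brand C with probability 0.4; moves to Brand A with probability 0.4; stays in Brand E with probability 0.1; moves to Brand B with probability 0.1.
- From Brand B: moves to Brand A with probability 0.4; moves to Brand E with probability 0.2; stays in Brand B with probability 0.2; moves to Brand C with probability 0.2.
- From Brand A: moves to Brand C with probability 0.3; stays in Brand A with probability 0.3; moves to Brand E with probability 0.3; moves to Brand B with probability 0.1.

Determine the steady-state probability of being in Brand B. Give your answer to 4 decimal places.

Let the stationary distribution be π with π = πP and π_1 + π_2 + π_3 + π_4 = 1.
π_1 = 0.3·π_1 + 0.4·π_2 + 0.2·π_3 + 0.3·π_4
π_2 = 0.4·π_1 + 0.1·π_2 + 0.2·π_3 + 0.3·π_4
π_3 = 0.2·π_1 + 0.1·π_2 + 0.2·π_3 + 0.1·π_4
Solving with the normalization constraint gives π = (0.3118, 0.2638, 0.1458, 0.2786).
So the stationary probability of Brand B is 0.1458.

0.1458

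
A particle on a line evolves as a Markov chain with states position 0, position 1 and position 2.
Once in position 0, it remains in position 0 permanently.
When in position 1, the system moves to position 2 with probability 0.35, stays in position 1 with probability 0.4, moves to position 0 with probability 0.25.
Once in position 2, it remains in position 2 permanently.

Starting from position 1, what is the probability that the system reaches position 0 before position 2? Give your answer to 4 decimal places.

0.4167

Let h(s) be the probability of absorption at position 0 starting from transient state s. Then h(position 0) = 1 and h(position 2) = 0. By first-step analysis:
h(position 1) = 0.25·1 + 0.4·h(position 1) + 0.35·0
Solving: h(position 1) = 0.4167.
Starting from position 1, the probability is 0.4167.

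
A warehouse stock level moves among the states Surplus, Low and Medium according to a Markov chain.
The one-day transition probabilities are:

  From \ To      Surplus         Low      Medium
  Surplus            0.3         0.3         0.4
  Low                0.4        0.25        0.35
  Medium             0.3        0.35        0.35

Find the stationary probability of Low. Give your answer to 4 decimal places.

0.3032

Let the stationary distribution be π with π = πP and π_1 + π_2 + π_3 = 1.
π_1 = 0.3·π_1 + 0.4·π_2 + 0.3·π_3
π_2 = 0.3·π_1 + 0.25·π_2 + 0.35·π_3
Solving with the normalization constraint gives π = (0.3303, 0.3032, 0.3665).
So the stationary probability of Low is 0.3032.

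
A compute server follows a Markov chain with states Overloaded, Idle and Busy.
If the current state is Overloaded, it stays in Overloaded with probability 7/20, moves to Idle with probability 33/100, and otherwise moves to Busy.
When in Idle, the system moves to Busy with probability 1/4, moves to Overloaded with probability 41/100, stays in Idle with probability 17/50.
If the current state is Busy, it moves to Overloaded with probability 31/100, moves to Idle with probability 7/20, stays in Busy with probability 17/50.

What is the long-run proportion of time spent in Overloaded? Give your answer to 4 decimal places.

0.3583

Let the stationary distribution be π with π = πP and π_1 + π_2 + π_3 = 1.
π_1 = 0.35·π_1 + 0.41·π_2 + 0.31·π_3
π_2 = 0.33·π_1 + 0.34·π_2 + 0.35·π_3
Solving with the normalization constraint gives π = (0.3583, 0.3394, 0.3023).
So the stationary probability of Overloaded is 0.3583.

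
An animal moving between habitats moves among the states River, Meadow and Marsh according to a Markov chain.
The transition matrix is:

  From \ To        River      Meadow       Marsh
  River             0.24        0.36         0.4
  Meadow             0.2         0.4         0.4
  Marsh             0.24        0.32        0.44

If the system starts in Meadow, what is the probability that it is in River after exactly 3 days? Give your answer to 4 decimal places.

Propagate the distribution vector 3 days from Meadow.
After 0 days: (0.0000, 1.0000, 0.0000)
After 1 day: (0.2000, 0.4000, 0.4000)
After 2 days: (0.2240, 0.3600, 0.4160)
After 3 days: (0.2256, 0.3578, 0.4166)
P(in River after 3 days) = 0.2256

0.2256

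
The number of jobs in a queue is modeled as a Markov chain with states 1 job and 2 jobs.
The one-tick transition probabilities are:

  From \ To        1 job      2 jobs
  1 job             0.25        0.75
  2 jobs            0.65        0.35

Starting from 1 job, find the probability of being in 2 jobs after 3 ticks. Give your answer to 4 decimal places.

Propagate the distribution vector 3 ticks from 1 job.
After 0 ticks: (1.0000, 0.0000)
After 1 tick: (0.2500, 0.7500)
After 2 ticks: (0.5500, 0.4500)
After 3 ticks: (0.4300, 0.5700)
P(in 2 jobs after 3 ticks) = 0.5700

0.5700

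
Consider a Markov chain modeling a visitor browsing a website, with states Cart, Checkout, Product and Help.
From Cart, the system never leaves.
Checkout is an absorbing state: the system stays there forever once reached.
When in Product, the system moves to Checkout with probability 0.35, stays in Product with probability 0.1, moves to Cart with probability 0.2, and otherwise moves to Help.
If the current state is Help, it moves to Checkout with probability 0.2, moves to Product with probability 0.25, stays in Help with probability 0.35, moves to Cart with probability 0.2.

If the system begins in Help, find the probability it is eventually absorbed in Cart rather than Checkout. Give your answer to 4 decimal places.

0.4623

Let h(s) be the probability of absorption at Cart starting from transient state s. Then h(Cart) = 1 and h(Checkout) = 0. By first-step analysis:
h(Product) = 0.2·1 + 0.35·0 + 0.1·h(Product) + 0.35·h(Help)
h(Help) = 0.2·1 + 0.2·0 + 0.25·h(Product) + 0.35·h(Help)
Solving: h(Product) = 0.4020, h(Help) = 0.4623.
Starting from Help, the probability is 0.4623.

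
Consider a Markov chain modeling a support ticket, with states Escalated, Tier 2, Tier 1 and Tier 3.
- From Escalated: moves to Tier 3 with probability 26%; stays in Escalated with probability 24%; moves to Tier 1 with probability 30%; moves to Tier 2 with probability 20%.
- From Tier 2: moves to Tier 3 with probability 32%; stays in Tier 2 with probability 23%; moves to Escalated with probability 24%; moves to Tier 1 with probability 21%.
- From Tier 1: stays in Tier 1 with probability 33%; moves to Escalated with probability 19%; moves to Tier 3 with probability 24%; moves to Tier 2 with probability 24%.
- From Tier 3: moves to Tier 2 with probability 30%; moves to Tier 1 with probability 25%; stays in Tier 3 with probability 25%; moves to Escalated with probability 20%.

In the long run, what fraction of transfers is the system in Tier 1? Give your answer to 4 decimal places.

0.2728

Let the stationary distribution be π with π = πP and π_1 + π_2 + π_3 + π_4 = 1.
π_1 = 0.24·π_1 + 0.24·π_2 + 0.19·π_3 + 0.2·π_4
π_2 = 0.2·π_1 + 0.23·π_2 + 0.24·π_3 + 0.3·π_4
π_3 = 0.3·π_1 + 0.21·π_2 + 0.33·π_3 + 0.25·π_4
Solving with the normalization constraint gives π = (0.2157, 0.2449, 0.2728, 0.2666).
So the stationary probability of Tier 1 is 0.2728.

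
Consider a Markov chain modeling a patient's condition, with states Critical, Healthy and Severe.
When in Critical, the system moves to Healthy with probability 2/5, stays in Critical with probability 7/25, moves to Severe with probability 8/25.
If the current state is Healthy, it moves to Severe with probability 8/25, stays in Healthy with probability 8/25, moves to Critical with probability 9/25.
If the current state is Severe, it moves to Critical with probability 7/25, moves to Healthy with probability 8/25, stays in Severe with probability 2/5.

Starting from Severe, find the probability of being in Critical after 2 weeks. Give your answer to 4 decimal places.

Sum over the intermediate state after 1 week:
P = P(Severe→Critical)·P(Critical→Critical) + P(Severe→Healthy)·P(Healthy→Critical) + P(Severe→Severe)·P(Severe→Critical)
  = 0.28×0.28 + 0.32×0.36 + 0.4×0.28
  = 0.0784 + 0.1152 + 0.1120 = 0.3056

0.3056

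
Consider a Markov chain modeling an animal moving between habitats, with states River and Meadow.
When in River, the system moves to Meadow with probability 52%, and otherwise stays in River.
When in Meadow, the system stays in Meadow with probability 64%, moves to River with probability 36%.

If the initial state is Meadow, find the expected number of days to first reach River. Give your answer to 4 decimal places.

2.7778

Let t(s) be the expected number of days to first reach River from state s, with t(River) = 0. Conditioning on the first day:
t(Meadow) = 1 + 0.64·t(Meadow)
Solving: t(Meadow) = 2.7778.
Expected days from Meadow to River: 2.7778.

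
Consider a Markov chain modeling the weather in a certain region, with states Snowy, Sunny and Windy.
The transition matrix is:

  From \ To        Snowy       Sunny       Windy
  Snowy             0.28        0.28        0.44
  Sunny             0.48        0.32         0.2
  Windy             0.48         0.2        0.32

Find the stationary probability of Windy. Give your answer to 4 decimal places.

0.3364

Let the stationary distribution be π with π = πP and π_1 + π_2 + π_3 = 1.
π_1 = 0.28·π_1 + 0.48·π_2 + 0.48·π_3
π_2 = 0.28·π_1 + 0.32·π_2 + 0.2·π_3
Solving with the normalization constraint gives π = (0.4000, 0.2636, 0.3364).
So the stationary probability of Windy is 0.3364.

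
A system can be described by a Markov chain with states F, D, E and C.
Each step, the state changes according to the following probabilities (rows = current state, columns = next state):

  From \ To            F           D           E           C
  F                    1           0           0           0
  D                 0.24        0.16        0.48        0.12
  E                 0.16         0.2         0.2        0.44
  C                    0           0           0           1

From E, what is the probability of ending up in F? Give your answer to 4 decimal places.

0.3167

Let h(s) be the probability of absorption at F starting from transient state s. Then h(F) = 1 and h(C) = 0. By first-step analysis:
h(D) = 0.24·1 + 0.16·h(D) + 0.48·h(E) + 0.12·0
h(E) = 0.16·1 + 0.2·h(D) + 0.2·h(E) + 0.44·0
Solving: h(D) = 0.4667, h(E) = 0.3167.
Starting from E, the probability is 0.3167.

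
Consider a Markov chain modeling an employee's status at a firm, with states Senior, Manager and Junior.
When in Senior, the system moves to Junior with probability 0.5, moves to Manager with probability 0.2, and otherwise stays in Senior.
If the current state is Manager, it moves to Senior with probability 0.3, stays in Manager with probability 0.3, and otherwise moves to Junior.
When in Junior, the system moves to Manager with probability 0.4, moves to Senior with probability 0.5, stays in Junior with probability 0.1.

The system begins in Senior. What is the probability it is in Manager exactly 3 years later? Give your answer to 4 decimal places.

0.2880

Propagate the distribution vector 3 years from Senior.
After 0 years: (1.0000, 0.0000, 0.0000)
After 1 year: (0.3000, 0.2000, 0.5000)
After 2 years: (0.4000, 0.3200, 0.2800)
After 3 years: (0.3560, 0.2880, 0.3560)
P(in Manager after 3 years) = 0.2880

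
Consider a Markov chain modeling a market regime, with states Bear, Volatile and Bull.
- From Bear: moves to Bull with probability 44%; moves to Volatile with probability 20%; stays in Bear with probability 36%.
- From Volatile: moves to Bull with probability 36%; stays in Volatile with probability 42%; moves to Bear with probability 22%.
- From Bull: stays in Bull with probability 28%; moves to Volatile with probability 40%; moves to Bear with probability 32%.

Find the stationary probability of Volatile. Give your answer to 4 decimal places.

0.3475

Let the stationary distribution be π with π = πP and π_1 + π_2 + π_3 = 1.
π_1 = 0.36·π_1 + 0.22·π_2 + 0.32·π_3
π_2 = 0.2·π_1 + 0.42·π_2 + 0.4·π_3
Solving with the normalization constraint gives π = (0.2971, 0.3475, 0.3553).
So the stationary probability of Volatile is 0.3475.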